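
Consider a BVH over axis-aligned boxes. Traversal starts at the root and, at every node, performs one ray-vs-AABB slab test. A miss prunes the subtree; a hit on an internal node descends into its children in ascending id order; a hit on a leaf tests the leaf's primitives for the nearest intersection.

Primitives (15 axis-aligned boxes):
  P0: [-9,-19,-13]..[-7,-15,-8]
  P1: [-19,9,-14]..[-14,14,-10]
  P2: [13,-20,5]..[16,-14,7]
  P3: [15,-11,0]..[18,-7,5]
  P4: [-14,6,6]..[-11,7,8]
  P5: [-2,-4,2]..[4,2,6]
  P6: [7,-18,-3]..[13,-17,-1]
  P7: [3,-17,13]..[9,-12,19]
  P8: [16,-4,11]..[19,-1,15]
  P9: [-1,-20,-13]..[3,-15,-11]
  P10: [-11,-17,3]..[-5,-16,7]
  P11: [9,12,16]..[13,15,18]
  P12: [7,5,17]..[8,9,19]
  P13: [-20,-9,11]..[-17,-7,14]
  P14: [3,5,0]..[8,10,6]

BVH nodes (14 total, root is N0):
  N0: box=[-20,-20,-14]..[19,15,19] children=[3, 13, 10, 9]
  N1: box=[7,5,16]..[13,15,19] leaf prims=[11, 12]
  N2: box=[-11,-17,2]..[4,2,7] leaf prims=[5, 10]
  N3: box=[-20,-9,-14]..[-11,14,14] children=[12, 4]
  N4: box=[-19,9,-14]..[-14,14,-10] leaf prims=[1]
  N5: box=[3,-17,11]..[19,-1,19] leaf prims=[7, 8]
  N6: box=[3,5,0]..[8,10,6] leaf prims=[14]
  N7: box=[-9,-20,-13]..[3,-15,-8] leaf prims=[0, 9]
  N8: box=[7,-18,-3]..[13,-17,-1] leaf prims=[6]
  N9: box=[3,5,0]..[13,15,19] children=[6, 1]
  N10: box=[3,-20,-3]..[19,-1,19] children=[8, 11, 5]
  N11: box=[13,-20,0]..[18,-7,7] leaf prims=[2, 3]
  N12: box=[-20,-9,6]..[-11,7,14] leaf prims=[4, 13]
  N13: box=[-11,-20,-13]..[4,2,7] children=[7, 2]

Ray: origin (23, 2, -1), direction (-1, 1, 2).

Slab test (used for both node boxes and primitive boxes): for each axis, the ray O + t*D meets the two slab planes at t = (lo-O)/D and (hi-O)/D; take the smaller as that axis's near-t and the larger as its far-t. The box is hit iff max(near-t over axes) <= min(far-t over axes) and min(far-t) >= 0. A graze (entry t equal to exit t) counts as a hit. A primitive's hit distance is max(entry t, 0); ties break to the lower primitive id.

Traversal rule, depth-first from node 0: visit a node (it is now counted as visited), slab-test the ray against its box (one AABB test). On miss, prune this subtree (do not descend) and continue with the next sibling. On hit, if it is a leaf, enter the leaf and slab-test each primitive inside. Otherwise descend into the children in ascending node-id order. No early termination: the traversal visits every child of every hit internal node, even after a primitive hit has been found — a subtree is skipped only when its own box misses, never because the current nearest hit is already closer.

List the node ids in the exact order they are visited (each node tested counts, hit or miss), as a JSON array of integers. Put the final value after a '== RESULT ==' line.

Traverse from the root:
N0 x:[4,43] y:[-22,13] z:[-13/2,10] -> hit [4,10], descend [3, 9, 10, 13]
  N3 x:[34,43] y:[-11,12] z:[-13/2,15/2] -> miss, prune
  N9 x:[10,20] y:[3,13] z:[1/2,10] -> hit [10,10], descend [1, 6]
    N1 x:[10,16] y:[3,13] z:[17/2,10] -> hit [10,10] leaf, test {P11(miss), P12(miss)}
    N6 x:[15,20] y:[3,8] z:[1/2,7/2] -> miss, prune
  N10 x:[4,20] y:[-22,-3] z:[-1,10] -> miss, prune
  N13 x:[19,34] y:[-22,0] z:[-6,4] -> miss, prune

7 AABB tests over nodes [0, 3, 9, 1, 6, 10, 13]; 1 leaf entered; closest miss.

== RESULT ==
[0, 3, 9, 1, 6, 10, 13]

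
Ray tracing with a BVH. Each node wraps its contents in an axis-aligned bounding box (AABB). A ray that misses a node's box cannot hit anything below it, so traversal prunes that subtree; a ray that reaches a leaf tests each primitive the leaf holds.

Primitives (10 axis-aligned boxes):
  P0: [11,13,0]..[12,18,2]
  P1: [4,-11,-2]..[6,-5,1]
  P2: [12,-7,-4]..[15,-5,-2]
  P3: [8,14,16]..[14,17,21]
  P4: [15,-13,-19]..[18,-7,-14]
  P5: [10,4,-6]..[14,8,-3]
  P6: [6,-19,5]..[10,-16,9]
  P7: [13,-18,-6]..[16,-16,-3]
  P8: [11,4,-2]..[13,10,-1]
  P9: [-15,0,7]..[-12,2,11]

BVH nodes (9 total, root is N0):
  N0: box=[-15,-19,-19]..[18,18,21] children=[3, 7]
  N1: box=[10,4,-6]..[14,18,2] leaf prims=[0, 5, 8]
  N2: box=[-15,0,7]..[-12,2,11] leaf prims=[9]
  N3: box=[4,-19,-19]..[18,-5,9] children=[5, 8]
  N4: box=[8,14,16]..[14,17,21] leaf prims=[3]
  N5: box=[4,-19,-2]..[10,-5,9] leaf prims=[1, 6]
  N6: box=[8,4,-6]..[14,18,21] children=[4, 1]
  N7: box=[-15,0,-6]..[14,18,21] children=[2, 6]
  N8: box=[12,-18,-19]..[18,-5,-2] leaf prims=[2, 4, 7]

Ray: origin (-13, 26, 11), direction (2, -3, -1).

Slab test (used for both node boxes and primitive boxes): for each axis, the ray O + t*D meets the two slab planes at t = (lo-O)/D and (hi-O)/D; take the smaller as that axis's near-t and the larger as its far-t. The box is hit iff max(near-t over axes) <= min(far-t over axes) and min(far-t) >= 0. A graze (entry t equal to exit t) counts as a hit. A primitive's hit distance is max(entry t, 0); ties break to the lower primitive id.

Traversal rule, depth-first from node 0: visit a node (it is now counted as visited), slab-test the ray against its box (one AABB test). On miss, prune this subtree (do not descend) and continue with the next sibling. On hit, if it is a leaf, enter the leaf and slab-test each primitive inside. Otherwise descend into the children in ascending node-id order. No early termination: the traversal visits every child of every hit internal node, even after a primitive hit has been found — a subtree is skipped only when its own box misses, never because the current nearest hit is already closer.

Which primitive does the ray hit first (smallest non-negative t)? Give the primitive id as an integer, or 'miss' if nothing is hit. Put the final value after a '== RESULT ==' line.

Traverse from the root:
N0 x:[-1,31/2] y:[8/3,15] z:[-10,30] -> hit [8/3,15], descend [3, 7]
  N3 x:[17/2,31/2] y:[31/3,15] z:[2,30] -> hit [31/3,15], descend [5, 8]
    N5 x:[17/2,23/2] y:[31/3,15] z:[2,13] -> hit [31/3,23/2] leaf, test {P1(miss), P6(miss)}
    N8 x:[25/2,31/2] y:[31/3,44/3] z:[13,30] -> hit [13,44/3] leaf, test {P2(miss), P4(miss), P7@t=14}
  N7 x:[-1,27/2] y:[8/3,26/3] z:[-10,17] -> hit [8/3,26/3], descend [2, 6]
    N2 x:[-1,1/2] y:[8,26/3] z:[0,4] -> miss, prune
    N6 x:[21/2,27/2] y:[8/3,22/3] z:[-10,17] -> miss, prune

order=[0, 3, 5, 8, 7, 2, 6]  |boxes|=7  |leaves|=2  hit=P7

== RESULT ==
7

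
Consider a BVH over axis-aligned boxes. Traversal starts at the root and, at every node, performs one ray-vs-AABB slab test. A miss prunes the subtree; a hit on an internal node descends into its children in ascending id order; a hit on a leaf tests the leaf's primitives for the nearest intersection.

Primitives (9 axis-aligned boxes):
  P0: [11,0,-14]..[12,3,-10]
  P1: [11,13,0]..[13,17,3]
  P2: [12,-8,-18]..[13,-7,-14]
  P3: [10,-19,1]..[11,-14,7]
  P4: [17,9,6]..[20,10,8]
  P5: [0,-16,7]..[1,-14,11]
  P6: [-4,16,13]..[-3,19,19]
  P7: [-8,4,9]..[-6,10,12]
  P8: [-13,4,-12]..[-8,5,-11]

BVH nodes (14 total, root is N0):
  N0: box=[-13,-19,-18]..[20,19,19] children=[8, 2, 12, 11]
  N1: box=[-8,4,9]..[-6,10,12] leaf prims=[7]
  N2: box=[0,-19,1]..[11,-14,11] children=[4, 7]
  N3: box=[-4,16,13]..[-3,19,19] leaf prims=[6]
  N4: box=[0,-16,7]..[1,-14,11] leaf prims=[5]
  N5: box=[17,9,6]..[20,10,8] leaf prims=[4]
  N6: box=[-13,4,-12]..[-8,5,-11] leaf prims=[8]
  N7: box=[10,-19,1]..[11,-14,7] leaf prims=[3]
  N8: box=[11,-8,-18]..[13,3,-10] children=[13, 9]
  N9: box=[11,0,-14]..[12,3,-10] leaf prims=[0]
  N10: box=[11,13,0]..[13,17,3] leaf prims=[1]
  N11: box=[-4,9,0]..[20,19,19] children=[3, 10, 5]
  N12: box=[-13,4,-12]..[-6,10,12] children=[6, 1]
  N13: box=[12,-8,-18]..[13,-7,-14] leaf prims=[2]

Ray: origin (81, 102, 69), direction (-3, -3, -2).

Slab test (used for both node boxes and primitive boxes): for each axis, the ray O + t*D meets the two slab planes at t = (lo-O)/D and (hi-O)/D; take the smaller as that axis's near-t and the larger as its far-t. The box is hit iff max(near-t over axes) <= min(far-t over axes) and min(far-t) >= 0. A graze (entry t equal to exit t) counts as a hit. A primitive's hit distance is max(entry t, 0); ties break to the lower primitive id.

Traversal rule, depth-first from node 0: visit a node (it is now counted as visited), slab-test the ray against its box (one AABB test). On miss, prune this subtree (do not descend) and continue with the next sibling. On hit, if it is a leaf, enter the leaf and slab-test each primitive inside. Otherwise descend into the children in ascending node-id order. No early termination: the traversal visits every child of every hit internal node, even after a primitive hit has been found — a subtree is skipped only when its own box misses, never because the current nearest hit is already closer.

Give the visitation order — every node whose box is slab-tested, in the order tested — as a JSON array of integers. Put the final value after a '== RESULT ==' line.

Traverse from the root:
N0 x:[61/3,94/3] y:[83/3,121/3] z:[25,87/2] -> hit [83/3,94/3], descend [2, 8, 11, 12]
  N2 x:[70/3,27] y:[116/3,121/3] z:[29,34] -> miss, prune
  N8 x:[68/3,70/3] y:[33,110/3] z:[79/2,87/2] -> miss, prune
  N11 x:[61/3,85/3] y:[83/3,31] z:[25,69/2] -> hit [83/3,85/3], descend [3, 5, 10]
    N3 x:[28,85/3] y:[83/3,86/3] z:[25,28] -> hit [28,28] leaf, test {P6@t=28}
    N5 x:[61/3,64/3] y:[92/3,31] z:[61/2,63/2] -> miss, prune
    N10 x:[68/3,70/3] y:[85/3,89/3] z:[33,69/2] -> miss, prune
  N12 x:[29,94/3] y:[92/3,98/3] z:[57/2,81/2] -> hit [92/3,94/3], descend [1, 6]
    N1 x:[29,89/3] y:[92/3,98/3] z:[57/2,30] -> miss, prune
    N6 x:[89/3,94/3] y:[97/3,98/3] z:[40,81/2] -> miss, prune

Visited [0, 2, 8, 11, 3, 5, 10, 12, 1, 6]. Tests: 10 box, 1 leaf. Nearest: P6.

== RESULT ==
[0, 2, 8, 11, 3, 5, 10, 12, 1, 6]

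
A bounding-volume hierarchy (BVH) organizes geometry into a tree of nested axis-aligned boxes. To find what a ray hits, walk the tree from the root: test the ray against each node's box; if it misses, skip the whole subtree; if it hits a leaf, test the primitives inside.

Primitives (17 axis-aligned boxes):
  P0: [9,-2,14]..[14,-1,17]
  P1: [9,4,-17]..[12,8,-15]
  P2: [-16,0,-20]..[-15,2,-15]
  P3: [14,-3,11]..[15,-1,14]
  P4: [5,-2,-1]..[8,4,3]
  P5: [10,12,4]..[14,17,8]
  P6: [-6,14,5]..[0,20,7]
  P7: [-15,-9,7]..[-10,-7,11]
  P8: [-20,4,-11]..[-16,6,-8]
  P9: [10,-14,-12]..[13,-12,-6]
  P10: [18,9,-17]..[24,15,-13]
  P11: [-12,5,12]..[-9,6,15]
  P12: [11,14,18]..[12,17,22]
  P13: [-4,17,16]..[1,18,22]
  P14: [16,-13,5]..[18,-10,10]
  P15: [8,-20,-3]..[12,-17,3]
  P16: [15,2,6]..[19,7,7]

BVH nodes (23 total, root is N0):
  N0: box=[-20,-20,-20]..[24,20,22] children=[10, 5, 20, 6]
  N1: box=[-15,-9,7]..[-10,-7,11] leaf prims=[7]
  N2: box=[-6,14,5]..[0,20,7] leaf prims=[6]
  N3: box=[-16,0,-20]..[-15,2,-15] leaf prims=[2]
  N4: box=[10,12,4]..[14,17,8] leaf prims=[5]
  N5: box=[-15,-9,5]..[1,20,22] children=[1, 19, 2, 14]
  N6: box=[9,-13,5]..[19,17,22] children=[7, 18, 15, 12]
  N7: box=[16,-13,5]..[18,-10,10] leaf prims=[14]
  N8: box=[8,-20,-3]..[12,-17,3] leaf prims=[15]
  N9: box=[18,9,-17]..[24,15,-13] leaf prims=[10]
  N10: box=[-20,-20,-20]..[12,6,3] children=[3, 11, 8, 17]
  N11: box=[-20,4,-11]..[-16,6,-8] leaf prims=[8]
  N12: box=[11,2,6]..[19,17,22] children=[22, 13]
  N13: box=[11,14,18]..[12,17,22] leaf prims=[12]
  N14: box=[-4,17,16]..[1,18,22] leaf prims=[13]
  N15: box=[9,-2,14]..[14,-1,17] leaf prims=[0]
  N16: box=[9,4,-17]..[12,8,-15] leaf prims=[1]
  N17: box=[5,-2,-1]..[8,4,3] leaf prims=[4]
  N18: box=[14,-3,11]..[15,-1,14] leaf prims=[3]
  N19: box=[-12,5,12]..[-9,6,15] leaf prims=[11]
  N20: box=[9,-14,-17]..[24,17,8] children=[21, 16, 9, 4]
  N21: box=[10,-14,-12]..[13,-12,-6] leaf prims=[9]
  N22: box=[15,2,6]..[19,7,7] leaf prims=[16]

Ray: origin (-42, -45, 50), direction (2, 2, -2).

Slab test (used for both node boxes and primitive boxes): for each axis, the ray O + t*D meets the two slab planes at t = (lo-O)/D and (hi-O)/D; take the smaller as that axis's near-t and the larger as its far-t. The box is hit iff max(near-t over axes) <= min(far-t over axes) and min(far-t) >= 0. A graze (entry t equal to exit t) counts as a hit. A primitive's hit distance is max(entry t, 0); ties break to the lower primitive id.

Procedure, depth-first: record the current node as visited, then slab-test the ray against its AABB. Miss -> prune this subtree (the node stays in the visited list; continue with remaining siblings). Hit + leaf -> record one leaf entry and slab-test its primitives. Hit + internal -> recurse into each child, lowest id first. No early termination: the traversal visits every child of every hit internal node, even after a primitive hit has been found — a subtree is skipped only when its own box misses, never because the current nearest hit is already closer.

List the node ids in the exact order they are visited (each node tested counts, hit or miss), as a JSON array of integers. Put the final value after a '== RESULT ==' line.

Walk:
N0 x:[11,33] y:[25/2,65/2] z:[14,35] -> hit [14,65/2], descend [5, 6, 10, 20]
  N5 x:[27/2,43/2] y:[18,65/2] z:[14,45/2] -> hit [18,43/2], descend [1, 2, 14, 19]
    N1 x:[27/2,16] y:[18,19] z:[39/2,43/2] -> miss, prune
    N2 x:[18,21] y:[59/2,65/2] z:[43/2,45/2] -> miss, prune
    N14 x:[19,43/2] y:[31,63/2] z:[14,17] -> miss, prune
    N19 x:[15,33/2] y:[25,51/2] z:[35/2,19] -> miss, prune
  N6 x:[51/2,61/2] y:[16,31] z:[14,45/2] -> miss, prune
  N10 x:[11,27] y:[25/2,51/2] z:[47/2,35] -> hit [47/2,51/2], descend [3, 8, 11, 17]
    N3 x:[13,27/2] y:[45/2,47/2] z:[65/2,35] -> miss, prune
    N8 x:[25,27] y:[25/2,14] z:[47/2,53/2] -> miss, prune
    N11 x:[11,13] y:[49/2,51/2] z:[29,61/2] -> miss, prune
    N17 x:[47/2,25] y:[43/2,49/2] z:[47/2,51/2] -> hit [47/2,49/2] leaf, test {P4@t=47/2}
  N20 x:[51/2,33] y:[31/2,31] z:[21,67/2] -> hit [51/2,31], descend [4, 9, 16, 21]
    N4 x:[26,28] y:[57/2,31] z:[21,23] -> miss, prune
    N9 x:[30,33] y:[27,30] z:[63/2,67/2] -> miss, prune
    N16 x:[51/2,27] y:[49/2,53/2] z:[65/2,67/2] -> miss, prune
    N21 x:[26,55/2] y:[31/2,33/2] z:[28,31] -> miss, prune

Summary -> nodes [0, 5, 1, 2, 14, 19, 6, 10, 3, 8, 11, 17, 20, 4, 9, 16, 21]; box-tests=17; leaf-entries=1; first=P4

== RESULT ==
[0, 5, 1, 2, 14, 19, 6, 10, 3, 8, 11, 17, 20, 4, 9, 16, 21]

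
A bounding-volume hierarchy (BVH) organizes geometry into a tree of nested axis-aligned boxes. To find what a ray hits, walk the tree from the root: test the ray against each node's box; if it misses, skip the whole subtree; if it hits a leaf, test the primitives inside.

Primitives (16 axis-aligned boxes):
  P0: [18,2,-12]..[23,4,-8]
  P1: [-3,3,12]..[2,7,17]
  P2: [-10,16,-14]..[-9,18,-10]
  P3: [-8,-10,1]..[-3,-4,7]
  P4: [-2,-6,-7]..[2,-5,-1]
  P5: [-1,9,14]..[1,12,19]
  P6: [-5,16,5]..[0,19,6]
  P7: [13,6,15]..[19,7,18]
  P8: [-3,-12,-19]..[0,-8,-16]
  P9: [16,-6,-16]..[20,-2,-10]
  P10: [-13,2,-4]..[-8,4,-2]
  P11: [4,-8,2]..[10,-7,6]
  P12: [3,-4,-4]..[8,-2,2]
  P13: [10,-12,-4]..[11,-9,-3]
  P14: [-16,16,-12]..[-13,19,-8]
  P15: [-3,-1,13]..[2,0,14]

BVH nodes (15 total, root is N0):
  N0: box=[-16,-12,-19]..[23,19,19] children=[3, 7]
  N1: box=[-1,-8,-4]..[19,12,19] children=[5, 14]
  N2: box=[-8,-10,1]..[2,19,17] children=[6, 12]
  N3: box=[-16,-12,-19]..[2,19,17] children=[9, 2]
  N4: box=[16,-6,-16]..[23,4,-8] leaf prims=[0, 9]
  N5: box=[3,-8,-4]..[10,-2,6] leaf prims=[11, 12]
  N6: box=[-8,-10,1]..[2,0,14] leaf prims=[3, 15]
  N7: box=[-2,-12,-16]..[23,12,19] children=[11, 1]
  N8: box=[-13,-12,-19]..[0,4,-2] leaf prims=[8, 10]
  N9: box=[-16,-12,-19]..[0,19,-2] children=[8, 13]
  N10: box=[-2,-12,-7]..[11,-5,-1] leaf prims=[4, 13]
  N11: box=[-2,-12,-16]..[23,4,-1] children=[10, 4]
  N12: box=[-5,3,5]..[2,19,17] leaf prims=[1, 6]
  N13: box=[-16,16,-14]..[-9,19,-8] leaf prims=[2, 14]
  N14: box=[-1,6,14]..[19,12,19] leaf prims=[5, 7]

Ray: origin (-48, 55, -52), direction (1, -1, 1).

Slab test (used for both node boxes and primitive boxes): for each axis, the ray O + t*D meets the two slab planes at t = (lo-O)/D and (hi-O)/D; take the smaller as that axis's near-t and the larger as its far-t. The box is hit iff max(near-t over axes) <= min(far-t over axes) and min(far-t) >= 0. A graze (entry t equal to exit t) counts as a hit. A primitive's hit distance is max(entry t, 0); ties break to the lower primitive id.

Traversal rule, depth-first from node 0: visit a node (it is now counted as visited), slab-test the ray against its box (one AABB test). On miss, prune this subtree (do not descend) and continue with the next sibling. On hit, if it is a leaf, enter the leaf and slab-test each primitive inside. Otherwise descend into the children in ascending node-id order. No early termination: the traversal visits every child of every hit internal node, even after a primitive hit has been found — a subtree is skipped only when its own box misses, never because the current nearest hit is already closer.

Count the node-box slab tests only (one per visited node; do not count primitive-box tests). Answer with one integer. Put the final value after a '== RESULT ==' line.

Trace the traversal:
N0 x:[32,71] y:[36,67] z:[33,71] -> hit [36,67], descend [3, 7]
  N3 x:[32,50] y:[36,67] z:[33,69] -> hit [36,50], descend [2, 9]
    N2 x:[40,50] y:[36,65] z:[53,69] -> miss, prune
    N9 x:[32,48] y:[36,67] z:[33,50] -> hit [36,48], descend [8, 13]
      N8 x:[35,48] y:[51,67] z:[33,50] -> miss, prune
      N13 x:[32,39] y:[36,39] z:[38,44] -> hit [38,39] leaf, test {P2@t=38, P14(miss)}
  N7 x:[46,71] y:[43,67] z:[36,71] -> hit [46,67], descend [1, 11]
    N1 x:[47,67] y:[43,63] z:[48,71] -> hit [48,63], descend [5, 14]
      N5 x:[51,58] y:[57,63] z:[48,58] -> hit [57,58] leaf, test {P11(miss), P12(miss)}
      N14 x:[47,67] y:[43,49] z:[66,71] -> miss, prune
    N11 x:[46,71] y:[51,67] z:[36,51] -> hit [51,51], descend [4, 10]
      N4 x:[64,71] y:[51,61] z:[36,44] -> miss, prune
      N10 x:[46,59] y:[60,67] z:[45,51] -> miss, prune

order=[0, 3, 2, 9, 8, 13, 7, 1, 5, 14, 11, 4, 10]  |boxes|=13  |leaves|=2  hit=P2

== RESULT ==
13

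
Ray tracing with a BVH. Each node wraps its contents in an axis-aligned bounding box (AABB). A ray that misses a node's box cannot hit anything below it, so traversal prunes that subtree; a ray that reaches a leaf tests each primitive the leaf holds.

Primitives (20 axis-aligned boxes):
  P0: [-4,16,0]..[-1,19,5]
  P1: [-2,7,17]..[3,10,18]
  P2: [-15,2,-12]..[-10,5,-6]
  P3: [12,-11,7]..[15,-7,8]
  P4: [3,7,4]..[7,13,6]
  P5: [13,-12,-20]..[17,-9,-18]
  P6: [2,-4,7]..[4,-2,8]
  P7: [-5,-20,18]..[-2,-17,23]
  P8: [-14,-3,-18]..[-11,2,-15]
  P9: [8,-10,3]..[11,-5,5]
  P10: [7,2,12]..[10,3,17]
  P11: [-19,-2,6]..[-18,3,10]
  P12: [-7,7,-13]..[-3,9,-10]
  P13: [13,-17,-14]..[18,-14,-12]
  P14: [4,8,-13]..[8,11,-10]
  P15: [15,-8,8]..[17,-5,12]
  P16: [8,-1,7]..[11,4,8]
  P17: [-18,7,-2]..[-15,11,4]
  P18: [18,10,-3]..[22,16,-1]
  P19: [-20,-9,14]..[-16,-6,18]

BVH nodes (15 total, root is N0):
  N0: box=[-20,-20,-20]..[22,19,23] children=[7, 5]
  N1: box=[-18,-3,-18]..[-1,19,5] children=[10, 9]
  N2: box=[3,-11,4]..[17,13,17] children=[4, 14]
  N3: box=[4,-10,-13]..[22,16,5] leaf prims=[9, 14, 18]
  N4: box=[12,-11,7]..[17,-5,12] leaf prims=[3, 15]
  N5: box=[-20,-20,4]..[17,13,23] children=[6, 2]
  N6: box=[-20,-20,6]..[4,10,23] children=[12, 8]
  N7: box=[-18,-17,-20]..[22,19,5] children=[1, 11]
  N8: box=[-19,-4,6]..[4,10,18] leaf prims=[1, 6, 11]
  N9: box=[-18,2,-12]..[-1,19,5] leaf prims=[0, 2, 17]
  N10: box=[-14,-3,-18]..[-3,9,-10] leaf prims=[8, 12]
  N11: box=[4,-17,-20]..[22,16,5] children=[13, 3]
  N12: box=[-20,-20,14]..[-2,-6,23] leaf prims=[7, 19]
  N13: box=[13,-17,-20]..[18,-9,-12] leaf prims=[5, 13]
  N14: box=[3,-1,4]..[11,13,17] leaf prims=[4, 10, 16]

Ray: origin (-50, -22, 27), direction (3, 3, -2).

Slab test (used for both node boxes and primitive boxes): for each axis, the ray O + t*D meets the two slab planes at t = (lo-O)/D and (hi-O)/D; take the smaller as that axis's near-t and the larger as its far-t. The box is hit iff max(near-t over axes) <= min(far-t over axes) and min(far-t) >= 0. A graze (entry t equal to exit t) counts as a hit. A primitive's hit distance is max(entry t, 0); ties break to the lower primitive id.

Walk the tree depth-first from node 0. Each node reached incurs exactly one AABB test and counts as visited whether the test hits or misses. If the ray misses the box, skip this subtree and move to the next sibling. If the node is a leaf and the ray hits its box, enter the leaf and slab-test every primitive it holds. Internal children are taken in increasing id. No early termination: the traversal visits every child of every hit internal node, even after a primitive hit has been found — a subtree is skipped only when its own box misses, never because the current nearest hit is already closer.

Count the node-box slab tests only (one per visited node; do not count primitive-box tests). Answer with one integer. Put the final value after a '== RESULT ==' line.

Walk:
N0 x:[10,24] y:[2/3,41/3] z:[2,47/2] -> hit [10,41/3], descend [5, 7]
  N5 x:[10,67/3] y:[2/3,35/3] z:[2,23/2] -> hit [10,23/2], descend [2, 6]
    N2 x:[53/3,67/3] y:[11/3,35/3] z:[5,23/2] -> miss, prune
    N6 x:[10,18] y:[2/3,32/3] z:[2,21/2] -> hit [10,21/2], descend [8, 12]
      N8 x:[31/3,18] y:[6,32/3] z:[9/2,21/2] -> hit [31/3,21/2] leaf, test {P1(miss), P6(miss), P11(miss)}
      N12 x:[10,16] y:[2/3,16/3] z:[2,13/2] -> miss, prune
  N7 x:[32/3,24] y:[5/3,41/3] z:[11,47/2] -> hit [11,41/3], descend [1, 11]
    N1 x:[32/3,49/3] y:[19/3,41/3] z:[11,45/2] -> hit [11,41/3], descend [9, 10]
      N9 x:[32/3,49/3] y:[8,41/3] z:[11,39/2] -> hit [11,41/3] leaf, test {P0(miss), P2(miss), P17(miss)}
      N10 x:[12,47/3] y:[19/3,31/3] z:[37/2,45/2] -> miss, prune
    N11 x:[18,24] y:[5/3,38/3] z:[11,47/2] -> miss, prune

Summary -> nodes [0, 5, 2, 6, 8, 12, 7, 1, 9, 10, 11]; box-tests=11; leaf-entries=2; first=miss

== RESULT ==
11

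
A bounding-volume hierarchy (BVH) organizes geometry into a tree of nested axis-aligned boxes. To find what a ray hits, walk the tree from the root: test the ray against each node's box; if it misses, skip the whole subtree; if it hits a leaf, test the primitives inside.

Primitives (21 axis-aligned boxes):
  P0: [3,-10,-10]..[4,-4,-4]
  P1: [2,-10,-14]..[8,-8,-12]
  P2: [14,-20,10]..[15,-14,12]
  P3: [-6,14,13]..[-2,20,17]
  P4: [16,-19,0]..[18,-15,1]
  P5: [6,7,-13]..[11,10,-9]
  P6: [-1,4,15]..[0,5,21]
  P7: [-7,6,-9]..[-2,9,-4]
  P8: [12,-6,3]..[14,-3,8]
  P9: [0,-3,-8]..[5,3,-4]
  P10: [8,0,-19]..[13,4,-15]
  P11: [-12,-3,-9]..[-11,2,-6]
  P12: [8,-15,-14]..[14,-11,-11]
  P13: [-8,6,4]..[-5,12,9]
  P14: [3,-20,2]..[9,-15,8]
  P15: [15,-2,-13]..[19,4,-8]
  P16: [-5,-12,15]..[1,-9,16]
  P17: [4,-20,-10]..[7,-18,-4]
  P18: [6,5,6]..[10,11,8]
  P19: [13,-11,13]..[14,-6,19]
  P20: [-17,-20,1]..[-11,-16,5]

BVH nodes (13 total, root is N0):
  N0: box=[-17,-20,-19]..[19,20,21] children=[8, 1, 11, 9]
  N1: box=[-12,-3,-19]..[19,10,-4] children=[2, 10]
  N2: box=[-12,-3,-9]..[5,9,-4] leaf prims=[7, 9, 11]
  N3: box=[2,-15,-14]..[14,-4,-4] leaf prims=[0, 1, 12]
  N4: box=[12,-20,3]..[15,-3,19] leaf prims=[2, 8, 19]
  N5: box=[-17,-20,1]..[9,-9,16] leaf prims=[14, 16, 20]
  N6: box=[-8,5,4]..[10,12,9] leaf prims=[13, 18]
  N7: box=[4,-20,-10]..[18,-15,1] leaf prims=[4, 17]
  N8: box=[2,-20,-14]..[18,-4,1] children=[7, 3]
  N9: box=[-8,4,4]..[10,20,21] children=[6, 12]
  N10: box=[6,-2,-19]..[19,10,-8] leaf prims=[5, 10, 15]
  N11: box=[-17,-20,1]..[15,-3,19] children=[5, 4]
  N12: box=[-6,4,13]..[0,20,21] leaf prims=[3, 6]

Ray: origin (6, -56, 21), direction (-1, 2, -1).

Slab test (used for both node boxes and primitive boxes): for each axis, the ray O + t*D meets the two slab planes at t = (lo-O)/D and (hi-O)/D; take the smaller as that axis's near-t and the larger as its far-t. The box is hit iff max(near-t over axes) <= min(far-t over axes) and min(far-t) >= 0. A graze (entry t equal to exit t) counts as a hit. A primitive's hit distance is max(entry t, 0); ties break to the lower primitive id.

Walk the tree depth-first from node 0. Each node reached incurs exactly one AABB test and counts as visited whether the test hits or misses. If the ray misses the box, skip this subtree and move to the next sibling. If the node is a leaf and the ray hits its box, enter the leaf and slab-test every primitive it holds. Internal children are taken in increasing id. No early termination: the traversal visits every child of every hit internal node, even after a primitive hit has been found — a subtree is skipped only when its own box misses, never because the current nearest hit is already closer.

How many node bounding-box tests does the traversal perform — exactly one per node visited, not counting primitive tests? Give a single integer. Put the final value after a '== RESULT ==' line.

Walk:
N0 x:[-13,23] y:[18,38] z:[0,40] -> hit [18,23], descend [1, 8, 9, 11]
  N1 x:[-13,18] y:[53/2,33] z:[25,40] -> miss, prune
  N8 x:[-12,4] y:[18,26] z:[20,35] -> miss, prune
  N9 x:[-4,14] y:[30,38] z:[0,17] -> miss, prune
  N11 x:[-9,23] y:[18,53/2] z:[2,20] -> hit [18,20], descend [4, 5]
    N4 x:[-9,-6] y:[18,53/2] z:[2,18] -> miss, prune
    N5 x:[-3,23] y:[18,47/2] z:[5,20] -> hit [18,20] leaf, test {P14(miss), P16(miss), P20@t=18}

order=[0, 1, 8, 9, 11, 4, 5]  |boxes|=7  |leaves|=1  hit=P20

== RESULT ==
7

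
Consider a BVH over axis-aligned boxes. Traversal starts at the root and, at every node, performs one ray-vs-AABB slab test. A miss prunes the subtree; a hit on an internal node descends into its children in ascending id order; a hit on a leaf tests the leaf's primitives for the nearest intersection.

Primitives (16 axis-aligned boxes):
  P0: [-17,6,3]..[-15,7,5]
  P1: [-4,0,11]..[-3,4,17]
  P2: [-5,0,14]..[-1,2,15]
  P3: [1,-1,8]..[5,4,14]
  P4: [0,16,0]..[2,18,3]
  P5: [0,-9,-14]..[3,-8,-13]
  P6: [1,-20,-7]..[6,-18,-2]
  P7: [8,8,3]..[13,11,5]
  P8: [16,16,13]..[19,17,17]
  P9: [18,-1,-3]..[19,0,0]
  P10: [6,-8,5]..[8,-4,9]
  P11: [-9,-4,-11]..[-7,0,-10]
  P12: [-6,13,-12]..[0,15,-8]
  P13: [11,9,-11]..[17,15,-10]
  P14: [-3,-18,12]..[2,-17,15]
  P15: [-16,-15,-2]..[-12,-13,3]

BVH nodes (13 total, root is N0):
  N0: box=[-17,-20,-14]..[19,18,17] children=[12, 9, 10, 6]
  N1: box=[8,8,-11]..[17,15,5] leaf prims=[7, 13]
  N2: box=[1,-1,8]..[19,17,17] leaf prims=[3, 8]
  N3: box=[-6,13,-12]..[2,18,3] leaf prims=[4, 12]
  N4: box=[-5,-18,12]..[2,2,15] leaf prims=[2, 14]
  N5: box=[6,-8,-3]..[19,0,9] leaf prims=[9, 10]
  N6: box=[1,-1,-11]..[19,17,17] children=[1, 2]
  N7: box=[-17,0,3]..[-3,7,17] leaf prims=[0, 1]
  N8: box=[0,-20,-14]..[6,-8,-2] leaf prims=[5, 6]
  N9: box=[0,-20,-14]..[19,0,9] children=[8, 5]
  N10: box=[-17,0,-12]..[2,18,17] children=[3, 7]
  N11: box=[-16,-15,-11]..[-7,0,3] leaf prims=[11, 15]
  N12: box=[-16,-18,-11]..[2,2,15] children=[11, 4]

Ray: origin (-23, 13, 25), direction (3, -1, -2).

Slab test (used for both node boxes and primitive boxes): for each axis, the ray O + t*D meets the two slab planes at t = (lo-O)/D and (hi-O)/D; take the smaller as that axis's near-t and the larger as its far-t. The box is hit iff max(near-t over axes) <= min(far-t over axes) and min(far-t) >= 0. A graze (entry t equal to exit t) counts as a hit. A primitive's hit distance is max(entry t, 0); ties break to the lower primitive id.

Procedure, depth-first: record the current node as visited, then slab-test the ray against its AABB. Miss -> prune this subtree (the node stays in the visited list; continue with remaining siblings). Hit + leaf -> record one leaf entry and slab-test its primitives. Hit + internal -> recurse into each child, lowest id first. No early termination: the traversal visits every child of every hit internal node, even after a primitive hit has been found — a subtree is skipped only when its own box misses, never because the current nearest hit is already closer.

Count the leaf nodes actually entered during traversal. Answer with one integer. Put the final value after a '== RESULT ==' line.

Traverse from the root:
N0 x:[2,14] y:[-5,33] z:[4,39/2] -> hit [4,14], descend [6, 9, 10, 12]
  N6 x:[8,14] y:[-4,14] z:[4,18] -> hit [8,14], descend [1, 2]
    N1 x:[31/3,40/3] y:[-2,5] z:[10,18] -> miss, prune
    N2 x:[8,14] y:[-4,14] z:[4,17/2] -> hit [8,17/2] leaf, test {P3(miss), P8(miss)}
  N9 x:[23/3,14] y:[13,33] z:[8,39/2] -> hit [13,14], descend [5, 8]
    N5 x:[29/3,14] y:[13,21] z:[8,14] -> hit [13,14] leaf, test {P9@t=41/3, P10(miss)}
    N8 x:[23/3,29/3] y:[21,33] z:[27/2,39/2] -> miss, prune
  N10 x:[2,25/3] y:[-5,13] z:[4,37/2] -> hit [4,25/3], descend [3, 7]
    N3 x:[17/3,25/3] y:[-5,0] z:[11,37/2] -> miss, prune
    N7 x:[2,20/3] y:[6,13] z:[4,11] -> hit [6,20/3] leaf, test {P0(miss), P1(miss)}
  N12 x:[7/3,25/3] y:[11,31] z:[5,18] -> miss, prune

order=[0, 6, 1, 2, 9, 5, 8, 10, 3, 7, 12]  |boxes|=11  |leaves|=3  hit=P9

== RESULT ==
3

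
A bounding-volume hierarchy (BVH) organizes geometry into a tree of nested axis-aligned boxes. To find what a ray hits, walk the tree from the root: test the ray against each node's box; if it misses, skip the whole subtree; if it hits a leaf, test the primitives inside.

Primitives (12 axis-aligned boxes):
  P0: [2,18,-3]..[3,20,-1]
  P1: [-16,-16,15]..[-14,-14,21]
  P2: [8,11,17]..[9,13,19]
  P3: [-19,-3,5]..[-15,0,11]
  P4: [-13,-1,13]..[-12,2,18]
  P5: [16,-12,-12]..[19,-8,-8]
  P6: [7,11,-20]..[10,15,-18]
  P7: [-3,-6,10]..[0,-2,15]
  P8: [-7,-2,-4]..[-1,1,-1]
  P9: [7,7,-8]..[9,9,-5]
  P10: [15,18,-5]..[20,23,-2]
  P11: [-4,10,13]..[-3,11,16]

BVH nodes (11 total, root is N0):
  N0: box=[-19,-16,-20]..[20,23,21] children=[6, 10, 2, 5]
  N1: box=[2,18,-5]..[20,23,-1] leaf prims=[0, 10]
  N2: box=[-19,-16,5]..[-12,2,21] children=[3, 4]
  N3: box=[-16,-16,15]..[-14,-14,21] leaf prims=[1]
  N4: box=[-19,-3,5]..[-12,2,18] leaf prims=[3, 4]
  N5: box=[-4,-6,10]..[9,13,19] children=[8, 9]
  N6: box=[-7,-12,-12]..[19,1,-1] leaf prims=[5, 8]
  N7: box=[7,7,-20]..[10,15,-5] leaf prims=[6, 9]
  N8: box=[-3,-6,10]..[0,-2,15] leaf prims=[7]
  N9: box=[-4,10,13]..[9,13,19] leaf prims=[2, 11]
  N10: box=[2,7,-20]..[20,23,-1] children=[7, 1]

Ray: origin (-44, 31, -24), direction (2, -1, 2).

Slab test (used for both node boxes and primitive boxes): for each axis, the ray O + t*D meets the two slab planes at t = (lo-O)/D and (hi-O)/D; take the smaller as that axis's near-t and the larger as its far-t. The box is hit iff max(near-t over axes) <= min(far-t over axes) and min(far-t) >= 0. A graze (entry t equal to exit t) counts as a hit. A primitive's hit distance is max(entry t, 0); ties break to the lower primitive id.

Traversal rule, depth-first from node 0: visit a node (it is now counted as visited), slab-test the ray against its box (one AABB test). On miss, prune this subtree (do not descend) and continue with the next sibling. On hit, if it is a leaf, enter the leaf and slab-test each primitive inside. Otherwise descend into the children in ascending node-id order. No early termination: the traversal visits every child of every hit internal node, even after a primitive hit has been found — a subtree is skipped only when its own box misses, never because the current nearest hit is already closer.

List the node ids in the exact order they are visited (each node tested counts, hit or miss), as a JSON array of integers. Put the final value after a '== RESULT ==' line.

Walk:
N0 x:[25/2,32] y:[8,47] z:[2,45/2] -> hit [25/2,45/2], descend [2, 5, 6, 10]
  N2 x:[25/2,16] y:[29,47] z:[29/2,45/2] -> miss, prune
  N5 x:[20,53/2] y:[18,37] z:[17,43/2] -> hit [20,43/2], descend [8, 9]
    N8 x:[41/2,22] y:[33,37] z:[17,39/2] -> miss, prune
    N9 x:[20,53/2] y:[18,21] z:[37/2,43/2] -> hit [20,21] leaf, test {P2(miss), P11@t=20}
  N6 x:[37/2,63/2] y:[30,43] z:[6,23/2] -> miss, prune
  N10 x:[23,32] y:[8,24] z:[2,23/2] -> miss, prune

7 AABB tests over nodes [0, 2, 5, 8, 9, 6, 10]; 1 leaf entered; closest P11.

== RESULT ==
[0, 2, 5, 8, 9, 6, 10]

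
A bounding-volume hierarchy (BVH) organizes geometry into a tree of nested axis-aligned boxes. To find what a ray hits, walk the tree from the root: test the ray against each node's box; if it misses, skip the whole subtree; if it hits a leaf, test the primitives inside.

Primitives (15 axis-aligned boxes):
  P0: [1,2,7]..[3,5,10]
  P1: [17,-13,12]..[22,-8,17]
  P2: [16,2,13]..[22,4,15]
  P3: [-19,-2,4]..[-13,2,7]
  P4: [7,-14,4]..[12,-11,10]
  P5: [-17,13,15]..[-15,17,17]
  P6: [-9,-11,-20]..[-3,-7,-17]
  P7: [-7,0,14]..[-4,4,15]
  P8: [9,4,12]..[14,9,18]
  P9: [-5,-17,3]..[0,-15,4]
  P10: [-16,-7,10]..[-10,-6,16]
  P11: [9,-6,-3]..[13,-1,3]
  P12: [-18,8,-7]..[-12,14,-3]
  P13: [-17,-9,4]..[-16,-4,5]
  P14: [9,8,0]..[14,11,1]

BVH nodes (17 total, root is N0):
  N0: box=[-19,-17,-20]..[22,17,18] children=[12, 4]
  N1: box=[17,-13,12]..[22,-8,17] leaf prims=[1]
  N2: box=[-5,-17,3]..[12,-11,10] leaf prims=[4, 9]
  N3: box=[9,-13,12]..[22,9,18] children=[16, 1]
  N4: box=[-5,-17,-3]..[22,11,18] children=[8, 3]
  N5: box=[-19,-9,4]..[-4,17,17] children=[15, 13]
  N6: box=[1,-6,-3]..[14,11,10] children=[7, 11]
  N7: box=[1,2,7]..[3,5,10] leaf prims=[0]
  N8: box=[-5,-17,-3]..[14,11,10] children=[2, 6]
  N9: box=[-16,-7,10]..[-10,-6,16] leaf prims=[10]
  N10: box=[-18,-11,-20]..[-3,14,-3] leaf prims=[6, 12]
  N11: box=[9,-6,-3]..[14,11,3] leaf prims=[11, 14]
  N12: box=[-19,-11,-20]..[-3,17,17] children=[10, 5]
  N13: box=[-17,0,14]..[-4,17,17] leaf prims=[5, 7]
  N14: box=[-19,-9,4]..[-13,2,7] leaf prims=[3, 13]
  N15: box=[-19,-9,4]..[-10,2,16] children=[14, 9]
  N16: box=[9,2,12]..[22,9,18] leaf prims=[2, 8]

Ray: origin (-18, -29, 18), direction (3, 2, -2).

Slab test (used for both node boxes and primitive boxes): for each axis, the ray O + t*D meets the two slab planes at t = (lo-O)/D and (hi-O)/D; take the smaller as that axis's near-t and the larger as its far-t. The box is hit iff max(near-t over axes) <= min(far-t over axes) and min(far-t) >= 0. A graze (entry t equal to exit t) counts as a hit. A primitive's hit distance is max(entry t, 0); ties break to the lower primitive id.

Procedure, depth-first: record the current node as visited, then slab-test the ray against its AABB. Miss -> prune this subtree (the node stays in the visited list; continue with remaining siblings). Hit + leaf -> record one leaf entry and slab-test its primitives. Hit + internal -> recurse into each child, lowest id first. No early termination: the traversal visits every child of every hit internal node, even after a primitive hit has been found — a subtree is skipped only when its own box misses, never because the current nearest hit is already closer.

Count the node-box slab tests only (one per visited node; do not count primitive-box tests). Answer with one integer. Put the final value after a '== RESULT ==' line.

Traverse from the root:
N0 x:[-1/3,40/3] y:[6,23] z:[0,19] -> hit [6,40/3], descend [4, 12]
  N4 x:[13/3,40/3] y:[6,20] z:[0,21/2] -> hit [6,21/2], descend [3, 8]
    N3 x:[9,40/3] y:[8,19] z:[0,3] -> miss, prune
    N8 x:[13/3,32/3] y:[6,20] z:[4,21/2] -> hit [6,21/2], descend [2, 6]
      N2 x:[13/3,10] y:[6,9] z:[4,15/2] -> hit [6,15/2] leaf, test {P4(miss), P9(miss)}
      N6 x:[19/3,32/3] y:[23/2,20] z:[4,21/2] -> miss, prune
  N12 x:[-1/3,5] y:[9,23] z:[1/2,19] -> miss, prune

7 AABB tests over nodes [0, 4, 3, 8, 2, 6, 12]; 1 leaf entered; closest miss.

== RESULT ==
7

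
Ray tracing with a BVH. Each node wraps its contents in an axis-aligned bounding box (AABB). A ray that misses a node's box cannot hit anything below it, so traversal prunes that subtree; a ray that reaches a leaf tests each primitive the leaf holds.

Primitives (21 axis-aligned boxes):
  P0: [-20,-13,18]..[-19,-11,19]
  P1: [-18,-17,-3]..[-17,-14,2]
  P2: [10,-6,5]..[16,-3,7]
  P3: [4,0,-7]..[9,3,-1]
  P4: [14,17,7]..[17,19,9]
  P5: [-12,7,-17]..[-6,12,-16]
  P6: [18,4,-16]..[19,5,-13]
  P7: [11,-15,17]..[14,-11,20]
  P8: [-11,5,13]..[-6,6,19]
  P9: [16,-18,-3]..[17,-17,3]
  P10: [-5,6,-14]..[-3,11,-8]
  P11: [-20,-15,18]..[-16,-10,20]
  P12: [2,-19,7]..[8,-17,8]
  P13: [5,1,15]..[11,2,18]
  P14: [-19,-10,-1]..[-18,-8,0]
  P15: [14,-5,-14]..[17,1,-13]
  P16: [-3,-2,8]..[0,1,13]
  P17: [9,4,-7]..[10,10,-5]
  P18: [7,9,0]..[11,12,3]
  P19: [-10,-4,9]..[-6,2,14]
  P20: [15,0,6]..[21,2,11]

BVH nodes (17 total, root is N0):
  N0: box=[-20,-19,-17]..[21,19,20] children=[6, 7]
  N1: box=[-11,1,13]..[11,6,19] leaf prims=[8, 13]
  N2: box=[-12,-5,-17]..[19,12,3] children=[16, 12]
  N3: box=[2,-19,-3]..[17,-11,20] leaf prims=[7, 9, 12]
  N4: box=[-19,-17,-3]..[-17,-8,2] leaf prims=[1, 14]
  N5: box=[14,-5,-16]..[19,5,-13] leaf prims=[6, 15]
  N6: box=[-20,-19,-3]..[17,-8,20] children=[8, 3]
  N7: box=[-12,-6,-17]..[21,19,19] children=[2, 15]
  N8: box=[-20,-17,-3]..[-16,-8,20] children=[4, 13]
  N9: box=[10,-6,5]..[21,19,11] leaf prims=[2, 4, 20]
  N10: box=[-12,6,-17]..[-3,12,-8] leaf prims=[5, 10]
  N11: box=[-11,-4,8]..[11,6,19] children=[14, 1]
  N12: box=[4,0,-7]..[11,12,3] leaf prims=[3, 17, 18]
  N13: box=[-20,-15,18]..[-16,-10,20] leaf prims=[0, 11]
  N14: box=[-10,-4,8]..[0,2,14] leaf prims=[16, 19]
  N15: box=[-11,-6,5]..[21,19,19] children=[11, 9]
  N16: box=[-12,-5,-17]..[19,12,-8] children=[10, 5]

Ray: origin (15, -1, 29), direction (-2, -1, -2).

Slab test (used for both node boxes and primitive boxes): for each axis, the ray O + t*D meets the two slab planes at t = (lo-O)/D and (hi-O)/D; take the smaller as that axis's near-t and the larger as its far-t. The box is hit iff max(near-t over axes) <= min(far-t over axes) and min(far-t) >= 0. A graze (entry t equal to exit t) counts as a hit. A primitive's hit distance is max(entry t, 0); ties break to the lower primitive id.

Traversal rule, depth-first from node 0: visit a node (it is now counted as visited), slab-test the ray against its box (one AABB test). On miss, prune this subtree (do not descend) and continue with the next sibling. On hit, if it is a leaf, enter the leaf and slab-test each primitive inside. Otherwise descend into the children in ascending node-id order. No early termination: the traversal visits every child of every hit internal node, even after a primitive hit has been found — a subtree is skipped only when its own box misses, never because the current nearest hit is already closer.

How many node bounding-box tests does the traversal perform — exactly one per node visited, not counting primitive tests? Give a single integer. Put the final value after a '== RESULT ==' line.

Trace the traversal:
N0 x:[-3,35/2] y:[-20,18] z:[9/2,23] -> hit [9/2,35/2], descend [6, 7]
  N6 x:[-1,35/2] y:[7,18] z:[9/2,16] -> hit [7,16], descend [3, 8]
    N3 x:[-1,13/2] y:[10,18] z:[9/2,16] -> miss, prune
    N8 x:[31/2,35/2] y:[7,16] z:[9/2,16] -> hit [31/2,16], descend [4, 13]
      N4 x:[16,17] y:[7,16] z:[27/2,16] -> hit [16,16] leaf, test {P1@t=16, P14(miss)}
      N13 x:[31/2,35/2] y:[9,14] z:[9/2,11/2] -> miss, prune
  N7 x:[-3,27/2] y:[-20,5] z:[5,23] -> hit [5,5], descend [2, 15]
    N2 x:[-2,27/2] y:[-13,4] z:[13,23] -> miss, prune
    N15 x:[-3,13] y:[-20,5] z:[5,12] -> hit [5,5], descend [9, 11]
      N9 x:[-3,5/2] y:[-20,5] z:[9,12] -> miss, prune
      N11 x:[2,13] y:[-7,3] z:[5,21/2] -> miss, prune

Summary -> nodes [0, 6, 3, 8, 4, 13, 7, 2, 15, 9, 11]; box-tests=11; leaf-entries=1; first=P1

== RESULT ==
11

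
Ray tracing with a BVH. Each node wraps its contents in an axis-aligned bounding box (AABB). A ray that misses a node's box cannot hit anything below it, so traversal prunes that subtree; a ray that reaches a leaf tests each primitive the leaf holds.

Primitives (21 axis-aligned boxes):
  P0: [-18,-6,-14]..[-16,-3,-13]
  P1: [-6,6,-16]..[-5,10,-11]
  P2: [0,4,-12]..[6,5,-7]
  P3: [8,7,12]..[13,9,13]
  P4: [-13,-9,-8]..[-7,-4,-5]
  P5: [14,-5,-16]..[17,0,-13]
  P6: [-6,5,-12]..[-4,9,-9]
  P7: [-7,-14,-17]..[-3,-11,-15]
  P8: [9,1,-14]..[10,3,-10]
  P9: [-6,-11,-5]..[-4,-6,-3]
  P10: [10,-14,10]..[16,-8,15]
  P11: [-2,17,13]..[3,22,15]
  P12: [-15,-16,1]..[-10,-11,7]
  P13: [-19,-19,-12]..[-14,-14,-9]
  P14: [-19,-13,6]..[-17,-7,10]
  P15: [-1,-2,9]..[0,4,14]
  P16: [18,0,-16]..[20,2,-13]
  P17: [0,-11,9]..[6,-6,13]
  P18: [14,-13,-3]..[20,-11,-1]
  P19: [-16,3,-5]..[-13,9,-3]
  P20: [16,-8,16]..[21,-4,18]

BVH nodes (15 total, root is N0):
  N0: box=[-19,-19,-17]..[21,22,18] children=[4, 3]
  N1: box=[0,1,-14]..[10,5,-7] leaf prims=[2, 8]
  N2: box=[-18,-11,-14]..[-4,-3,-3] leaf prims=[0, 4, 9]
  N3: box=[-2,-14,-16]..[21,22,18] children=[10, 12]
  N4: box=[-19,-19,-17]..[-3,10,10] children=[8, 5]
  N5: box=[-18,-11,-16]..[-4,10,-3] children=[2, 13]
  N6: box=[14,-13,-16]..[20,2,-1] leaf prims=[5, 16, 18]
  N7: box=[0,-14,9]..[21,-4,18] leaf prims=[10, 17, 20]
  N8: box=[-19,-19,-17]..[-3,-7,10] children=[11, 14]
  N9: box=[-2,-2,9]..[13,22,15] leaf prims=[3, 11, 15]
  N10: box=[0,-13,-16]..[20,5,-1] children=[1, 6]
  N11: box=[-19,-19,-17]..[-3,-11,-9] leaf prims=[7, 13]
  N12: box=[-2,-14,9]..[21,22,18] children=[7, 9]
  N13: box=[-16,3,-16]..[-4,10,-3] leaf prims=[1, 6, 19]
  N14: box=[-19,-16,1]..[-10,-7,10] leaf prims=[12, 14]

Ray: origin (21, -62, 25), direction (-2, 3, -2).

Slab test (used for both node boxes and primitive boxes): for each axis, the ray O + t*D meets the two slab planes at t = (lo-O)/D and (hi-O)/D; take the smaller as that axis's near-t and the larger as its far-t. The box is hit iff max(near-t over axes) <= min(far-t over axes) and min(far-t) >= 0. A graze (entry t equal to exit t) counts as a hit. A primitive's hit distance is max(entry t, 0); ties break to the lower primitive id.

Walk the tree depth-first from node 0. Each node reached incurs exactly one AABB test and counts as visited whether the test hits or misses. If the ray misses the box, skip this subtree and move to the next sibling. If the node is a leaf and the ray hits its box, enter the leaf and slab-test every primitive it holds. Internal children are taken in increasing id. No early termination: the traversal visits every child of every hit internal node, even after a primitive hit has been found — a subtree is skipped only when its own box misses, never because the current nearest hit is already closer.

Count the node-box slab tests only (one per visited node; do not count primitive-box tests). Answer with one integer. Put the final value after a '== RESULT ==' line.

Trace the traversal:
N0 x:[0,20] y:[43/3,28] z:[7/2,21] -> hit [43/3,20], descend [3, 4]
  N3 x:[0,23/2] y:[16,28] z:[7/2,41/2] -> miss, prune
  N4 x:[12,20] y:[43/3,24] z:[15/2,21] -> hit [43/3,20], descend [5, 8]
    N5 x:[25/2,39/2] y:[17,24] z:[14,41/2] -> hit [17,39/2], descend [2, 13]
      N2 x:[25/2,39/2] y:[17,59/3] z:[14,39/2] -> hit [17,39/2] leaf, test {P0@t=19, P4(miss), P9(miss)}
      N13 x:[25/2,37/2] y:[65/3,24] z:[14,41/2] -> miss, prune
    N8 x:[12,20] y:[43/3,55/3] z:[15/2,21] -> hit [43/3,55/3], descend [11, 14]
      N11 x:[12,20] y:[43/3,17] z:[17,21] -> hit [17,17] leaf, test {P7(miss), P13(miss)}
      N14 x:[31/2,20] y:[46/3,55/3] z:[15/2,12] -> miss, prune

Summary -> nodes [0, 3, 4, 5, 2, 13, 8, 11, 14]; box-tests=9; leaf-entries=2; first=P0

== RESULT ==
9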